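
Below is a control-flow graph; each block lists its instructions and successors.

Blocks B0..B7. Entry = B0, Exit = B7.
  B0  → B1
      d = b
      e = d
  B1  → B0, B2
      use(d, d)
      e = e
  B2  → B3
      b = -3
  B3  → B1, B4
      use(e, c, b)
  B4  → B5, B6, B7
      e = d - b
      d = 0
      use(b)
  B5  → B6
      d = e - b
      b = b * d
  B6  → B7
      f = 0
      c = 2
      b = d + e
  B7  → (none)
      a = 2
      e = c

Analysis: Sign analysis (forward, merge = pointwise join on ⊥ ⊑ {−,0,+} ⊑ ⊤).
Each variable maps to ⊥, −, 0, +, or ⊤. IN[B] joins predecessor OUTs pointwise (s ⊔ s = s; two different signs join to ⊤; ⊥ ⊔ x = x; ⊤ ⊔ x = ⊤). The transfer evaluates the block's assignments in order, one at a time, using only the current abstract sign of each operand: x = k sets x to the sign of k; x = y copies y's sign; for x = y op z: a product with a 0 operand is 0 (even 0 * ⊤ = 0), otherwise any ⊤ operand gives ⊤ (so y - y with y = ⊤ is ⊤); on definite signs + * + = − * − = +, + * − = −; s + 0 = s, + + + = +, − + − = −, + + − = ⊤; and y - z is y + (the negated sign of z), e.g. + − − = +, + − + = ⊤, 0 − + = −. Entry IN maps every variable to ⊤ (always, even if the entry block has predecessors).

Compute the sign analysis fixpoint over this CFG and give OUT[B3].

Fixpoint table:
  B0:   IN=(all ⊤)   OUT=(all ⊤)
  B1:   IN=(all ⊤)   OUT=(all ⊤)
  B2:   IN=(all ⊤)   OUT={b:-; rest ⊤}
  B3:   IN={b:-; rest ⊤}   OUT={b:-; rest ⊤}
  B4:   IN={b:-; rest ⊤}   OUT={b:-, d:0; rest ⊤}
  B5:   IN={b:-, d:0; rest ⊤}   OUT=(all ⊤)
  B6:   IN=(all ⊤)   OUT={c:+, f:0; rest ⊤}
  B7:   IN=(all ⊤)   OUT={a:+; rest ⊤}

Merge at B3: IN[B3] = OUT[B2] = {a: ⊤, b: -, c: ⊤, d: ⊤, e: ⊤, f: ⊤}
Applying B3's transfer function to that IN value gives OUT[B3] (row B3 above).

Answer: {a: ⊤, b: -, c: ⊤, d: ⊤, e: ⊤, f: ⊤}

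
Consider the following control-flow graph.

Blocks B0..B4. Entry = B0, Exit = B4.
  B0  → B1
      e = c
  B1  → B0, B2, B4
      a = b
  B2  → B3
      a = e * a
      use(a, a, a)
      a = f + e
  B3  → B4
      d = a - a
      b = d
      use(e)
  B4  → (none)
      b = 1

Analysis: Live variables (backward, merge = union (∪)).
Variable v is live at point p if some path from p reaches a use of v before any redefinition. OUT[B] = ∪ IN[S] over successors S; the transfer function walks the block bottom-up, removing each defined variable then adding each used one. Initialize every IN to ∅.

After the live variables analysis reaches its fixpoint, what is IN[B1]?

Answer: {b, c, e, f}

Working:
Fixpoint table:
  B0: | IN={b, c, f} | OUT={b, c, e, f}
  B1: | IN={b, c, e, f} | OUT={a, b, c, e, f}
  B2: | IN={a, e, f} | OUT={a, e}
  B3: | IN={a, e} | OUT={}
  B4: | IN={} | OUT={}

Merge at B1: OUT[B1] = IN[B0] ⊔ IN[B2] ⊔ IN[B4] = {a, b, c, e, f}
Applying B1's transfer function to that OUT value gives IN[B1] (row B1 above).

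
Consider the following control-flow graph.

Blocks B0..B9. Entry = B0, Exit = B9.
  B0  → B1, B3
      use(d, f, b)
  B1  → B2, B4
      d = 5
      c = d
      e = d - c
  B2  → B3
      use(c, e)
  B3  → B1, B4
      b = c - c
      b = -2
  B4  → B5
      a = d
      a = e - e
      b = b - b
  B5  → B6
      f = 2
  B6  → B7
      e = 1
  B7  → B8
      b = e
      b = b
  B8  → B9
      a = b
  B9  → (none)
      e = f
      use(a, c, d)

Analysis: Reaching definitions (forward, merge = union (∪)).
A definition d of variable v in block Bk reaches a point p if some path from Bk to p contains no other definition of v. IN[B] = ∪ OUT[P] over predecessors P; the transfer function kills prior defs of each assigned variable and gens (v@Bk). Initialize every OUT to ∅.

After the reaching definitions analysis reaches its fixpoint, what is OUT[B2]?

Answer: {b@B3, c@B1, d@B1, e@B1}

Working:
Converged values:
  B0:   IN={}   OUT={}
  B1:   IN={b@B3, c@B1, d@B1, e@B1}   OUT={b@B3, c@B1, d@B1, e@B1}
  B2:   IN={b@B3, c@B1, d@B1, e@B1}   OUT={b@B3, c@B1, d@B1, e@B1}
  B3:   IN={b@B3, c@B1, d@B1, e@B1}   OUT={b@B3, c@B1, d@B1, e@B1}
  B4:   IN={b@B3, c@B1, d@B1, e@B1}   OUT={a@B4, b@B4, c@B1, d@B1, e@B1}
  B5:   IN={a@B4, b@B4, c@B1, d@B1, e@B1}   OUT={a@B4, b@B4, c@B1, d@B1, e@B1, f@B5}
  B6:   IN={a@B4, b@B4, c@B1, d@B1, e@B1, f@B5}   OUT={a@B4, b@B4, c@B1, d@B1, e@B6, f@B5}
  B7:   IN={a@B4, b@B4, c@B1, d@B1, e@B6, f@B5}   OUT={a@B4, b@B7, c@B1, d@B1, e@B6, f@B5}
  B8:   IN={a@B4, b@B7, c@B1, d@B1, e@B6, f@B5}   OUT={a@B8, b@B7, c@B1, d@B1, e@B6, f@B5}
  B9:   IN={a@B8, b@B7, c@B1, d@B1, e@B6, f@B5}   OUT={a@B8, b@B7, c@B1, d@B1, e@B9, f@B5}

Merge at B2: IN[B2] = OUT[B1] = {b@B3, c@B1, d@B1, e@B1}
Applying B2's transfer function to that IN value gives OUT[B2] (row B2 above).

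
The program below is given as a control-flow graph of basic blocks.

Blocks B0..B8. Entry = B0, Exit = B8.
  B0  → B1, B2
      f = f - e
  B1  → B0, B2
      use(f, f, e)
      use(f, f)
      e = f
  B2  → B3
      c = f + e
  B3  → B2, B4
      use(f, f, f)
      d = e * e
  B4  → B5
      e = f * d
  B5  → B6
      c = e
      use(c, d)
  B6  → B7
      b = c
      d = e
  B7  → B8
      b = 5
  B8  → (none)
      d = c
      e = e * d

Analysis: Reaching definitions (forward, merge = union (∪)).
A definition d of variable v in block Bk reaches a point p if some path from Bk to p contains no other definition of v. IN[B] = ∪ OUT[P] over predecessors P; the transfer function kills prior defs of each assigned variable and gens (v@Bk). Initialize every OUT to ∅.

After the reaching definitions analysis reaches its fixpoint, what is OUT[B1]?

Converged values:
  B0:   IN={e@B1, f@B0}   OUT={e@B1, f@B0}
  B1:   IN={e@B1, f@B0}   OUT={e@B1, f@B0}
  B2:   IN={c@B2, d@B3, e@B1, f@B0}   OUT={c@B2, d@B3, e@B1, f@B0}
  B3:   IN={c@B2, d@B3, e@B1, f@B0}   OUT={c@B2, d@B3, e@B1, f@B0}
  B4:   IN={c@B2, d@B3, e@B1, f@B0}   OUT={c@B2, d@B3, e@B4, f@B0}
  B5:   IN={c@B2, d@B3, e@B4, f@B0}   OUT={c@B5, d@B3, e@B4, f@B0}
  B6:   IN={c@B5, d@B3, e@B4, f@B0}   OUT={b@B6, c@B5, d@B6, e@B4, f@B0}
  B7:   IN={b@B6, c@B5, d@B6, e@B4, f@B0}   OUT={b@B7, c@B5, d@B6, e@B4, f@B0}
  B8:   IN={b@B7, c@B5, d@B6, e@B4, f@B0}   OUT={b@B7, c@B5, d@B8, e@B8, f@B0}

Merge at B1: IN[B1] = OUT[B0] = {e@B1, f@B0}
Applying B1's transfer function to that IN value gives OUT[B1] (row B1 above).

Answer: {e@B1, f@B0}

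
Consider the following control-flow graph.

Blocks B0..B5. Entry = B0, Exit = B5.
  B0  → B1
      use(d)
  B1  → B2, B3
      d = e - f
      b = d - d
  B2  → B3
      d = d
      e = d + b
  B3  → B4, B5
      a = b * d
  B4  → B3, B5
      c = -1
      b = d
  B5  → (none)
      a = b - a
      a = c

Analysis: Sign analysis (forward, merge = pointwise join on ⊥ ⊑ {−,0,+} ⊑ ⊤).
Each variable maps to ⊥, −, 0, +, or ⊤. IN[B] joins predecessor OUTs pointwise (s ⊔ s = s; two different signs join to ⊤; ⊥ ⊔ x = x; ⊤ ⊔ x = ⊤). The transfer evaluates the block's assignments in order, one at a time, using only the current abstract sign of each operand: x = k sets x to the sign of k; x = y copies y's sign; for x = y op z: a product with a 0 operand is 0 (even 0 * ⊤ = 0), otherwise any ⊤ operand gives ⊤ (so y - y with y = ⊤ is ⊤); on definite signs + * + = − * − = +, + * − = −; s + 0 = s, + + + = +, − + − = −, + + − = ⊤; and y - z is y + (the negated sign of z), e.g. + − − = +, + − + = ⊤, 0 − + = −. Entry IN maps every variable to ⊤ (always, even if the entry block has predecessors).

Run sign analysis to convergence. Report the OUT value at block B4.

Fixpoint table:
  B0:   IN=(all ⊤)   OUT=(all ⊤)
  B1:   IN=(all ⊤)   OUT=(all ⊤)
  B2:   IN=(all ⊤)   OUT=(all ⊤)
  B3:   IN=(all ⊤)   OUT=(all ⊤)
  B4:   IN=(all ⊤)   OUT={c:-; rest ⊤}
  B5:   IN=(all ⊤)   OUT=(all ⊤)

Merge at B4: IN[B4] = OUT[B3] = {a: ⊤, b: ⊤, c: ⊤, d: ⊤, e: ⊤, f: ⊤}
Applying B4's transfer function to that IN value gives OUT[B4] (row B4 above).

Answer: {a: ⊤, b: ⊤, c: -, d: ⊤, e: ⊤, f: ⊤}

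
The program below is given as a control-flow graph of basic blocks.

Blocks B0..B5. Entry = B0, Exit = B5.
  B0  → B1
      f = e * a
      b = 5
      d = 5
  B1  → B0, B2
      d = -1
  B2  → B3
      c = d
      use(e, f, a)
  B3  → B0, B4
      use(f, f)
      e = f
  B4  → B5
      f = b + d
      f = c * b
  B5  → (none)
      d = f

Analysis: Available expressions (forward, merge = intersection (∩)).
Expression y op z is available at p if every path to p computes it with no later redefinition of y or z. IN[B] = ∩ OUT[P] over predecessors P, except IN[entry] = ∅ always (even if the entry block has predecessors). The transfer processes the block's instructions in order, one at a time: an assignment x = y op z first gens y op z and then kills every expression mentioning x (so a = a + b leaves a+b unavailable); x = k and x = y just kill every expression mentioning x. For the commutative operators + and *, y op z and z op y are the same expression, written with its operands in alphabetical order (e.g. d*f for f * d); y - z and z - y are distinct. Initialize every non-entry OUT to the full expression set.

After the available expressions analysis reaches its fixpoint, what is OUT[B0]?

Converged values:
  B0:  IN={}  OUT={a*e}
  B1:  IN={a*e}  OUT={a*e}
  B2:  IN={a*e}  OUT={a*e}
  B3:  IN={a*e}  OUT={}
  B4:  IN={}  OUT={b*c, b+d}
  B5:  IN={b*c, b+d}  OUT={b*c}

Merge at B0 (entry node, so the boundary value {} is joined with the incoming edge(s)): IN[B0] = {} ∩ OUT[B1] ∩ OUT[B3] = {}
Applying B0's transfer function to that IN value gives OUT[B0] (row B0 above).

Answer: {a*e}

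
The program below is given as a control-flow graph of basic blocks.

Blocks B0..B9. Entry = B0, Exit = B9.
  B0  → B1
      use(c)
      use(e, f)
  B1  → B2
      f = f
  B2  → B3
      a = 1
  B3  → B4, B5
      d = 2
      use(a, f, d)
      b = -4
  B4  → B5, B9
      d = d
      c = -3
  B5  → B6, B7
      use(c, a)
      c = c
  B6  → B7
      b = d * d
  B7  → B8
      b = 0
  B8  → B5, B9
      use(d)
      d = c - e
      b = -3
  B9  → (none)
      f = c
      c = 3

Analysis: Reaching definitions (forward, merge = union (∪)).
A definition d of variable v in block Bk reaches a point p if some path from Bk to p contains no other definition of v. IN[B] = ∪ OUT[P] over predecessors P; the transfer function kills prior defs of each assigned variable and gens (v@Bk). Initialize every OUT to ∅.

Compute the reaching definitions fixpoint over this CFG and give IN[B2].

Answer: {f@B1}

Derivation:
Converged values:
  B0:   IN={}   OUT={}
  B1:   IN={}   OUT={f@B1}
  B2:   IN={f@B1}   OUT={a@B2, f@B1}
  B3:   IN={a@B2, f@B1}   OUT={a@B2, b@B3, d@B3, f@B1}
  B4:   IN={a@B2, b@B3, d@B3, f@B1}   OUT={a@B2, b@B3, c@B4, d@B4, f@B1}
  B5:   IN={a@B2, b@B3, b@B8, c@B4, c@B5, d@B3, d@B4, d@B8, f@B1}   OUT={a@B2, b@B3, b@B8, c@B5, d@B3, d@B4, d@B8, f@B1}
  B6:   IN={a@B2, b@B3, b@B8, c@B5, d@B3, d@B4, d@B8, f@B1}   OUT={a@B2, b@B6, c@B5, d@B3, d@B4, d@B8, f@B1}
  B7:   IN={a@B2, b@B3, b@B6, b@B8, c@B5, d@B3, d@B4, d@B8, f@B1}   OUT={a@B2, b@B7, c@B5, d@B3, d@B4, d@B8, f@B1}
  B8:   IN={a@B2, b@B7, c@B5, d@B3, d@B4, d@B8, f@B1}   OUT={a@B2, b@B8, c@B5, d@B8, f@B1}
  B9:   IN={a@B2, b@B3, b@B8, c@B4, c@B5, d@B4, d@B8, f@B1}   OUT={a@B2, b@B3, b@B8, c@B9, d@B4, d@B8, f@B9}

Merge at B2: IN[B2] = OUT[B1] = {f@B1}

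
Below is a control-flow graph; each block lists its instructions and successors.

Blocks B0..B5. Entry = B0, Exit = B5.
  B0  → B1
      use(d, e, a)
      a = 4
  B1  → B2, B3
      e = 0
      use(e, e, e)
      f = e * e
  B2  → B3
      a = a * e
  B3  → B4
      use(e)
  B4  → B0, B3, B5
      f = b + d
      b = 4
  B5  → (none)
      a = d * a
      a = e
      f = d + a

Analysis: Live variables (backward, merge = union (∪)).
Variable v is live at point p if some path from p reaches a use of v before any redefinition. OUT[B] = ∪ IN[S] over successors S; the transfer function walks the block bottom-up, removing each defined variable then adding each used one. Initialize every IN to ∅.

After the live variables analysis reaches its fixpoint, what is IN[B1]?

Fixpoint table:
  B0:  IN={a, b, d, e}  OUT={a, b, d}
  B1:  IN={a, b, d}  OUT={a, b, d, e}
  B2:  IN={a, b, d, e}  OUT={a, b, d, e}
  B3:  IN={a, b, d, e}  OUT={a, b, d, e}
  B4:  IN={a, b, d, e}  OUT={a, b, d, e}
  B5:  IN={a, d, e}  OUT={}

Merge at B1: OUT[B1] = IN[B2] ⊔ IN[B3] = {a, b, d, e}
Applying B1's transfer function to that OUT value gives IN[B1] (row B1 above).

Answer: {a, b, d}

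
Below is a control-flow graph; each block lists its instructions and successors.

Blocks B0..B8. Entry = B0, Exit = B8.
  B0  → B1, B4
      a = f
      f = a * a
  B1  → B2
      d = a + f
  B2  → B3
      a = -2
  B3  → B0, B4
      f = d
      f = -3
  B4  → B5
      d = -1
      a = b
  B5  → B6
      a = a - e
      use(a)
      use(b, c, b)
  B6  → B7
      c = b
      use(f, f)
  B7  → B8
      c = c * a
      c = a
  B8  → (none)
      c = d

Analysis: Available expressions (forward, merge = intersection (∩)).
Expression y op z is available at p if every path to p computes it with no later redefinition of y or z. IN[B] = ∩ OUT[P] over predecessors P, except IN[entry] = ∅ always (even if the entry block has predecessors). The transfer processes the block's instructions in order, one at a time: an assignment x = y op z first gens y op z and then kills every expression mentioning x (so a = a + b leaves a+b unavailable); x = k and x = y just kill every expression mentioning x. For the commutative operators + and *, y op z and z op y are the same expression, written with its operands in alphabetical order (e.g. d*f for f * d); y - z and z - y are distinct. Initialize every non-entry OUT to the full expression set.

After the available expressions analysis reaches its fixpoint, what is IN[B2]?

Answer: {a*a, a+f}

Working:
Converged values:
  B0: | IN={} | OUT={a*a}
  B1: | IN={a*a} | OUT={a*a, a+f}
  B2: | IN={a*a, a+f} | OUT={}
  B3: | IN={} | OUT={}
  B4: | IN={} | OUT={}
  B5: | IN={} | OUT={}
  B6: | IN={} | OUT={}
  B7: | IN={} | OUT={}
  B8: | IN={} | OUT={}

Merge at B2: IN[B2] = OUT[B1] = {a*a, a+f}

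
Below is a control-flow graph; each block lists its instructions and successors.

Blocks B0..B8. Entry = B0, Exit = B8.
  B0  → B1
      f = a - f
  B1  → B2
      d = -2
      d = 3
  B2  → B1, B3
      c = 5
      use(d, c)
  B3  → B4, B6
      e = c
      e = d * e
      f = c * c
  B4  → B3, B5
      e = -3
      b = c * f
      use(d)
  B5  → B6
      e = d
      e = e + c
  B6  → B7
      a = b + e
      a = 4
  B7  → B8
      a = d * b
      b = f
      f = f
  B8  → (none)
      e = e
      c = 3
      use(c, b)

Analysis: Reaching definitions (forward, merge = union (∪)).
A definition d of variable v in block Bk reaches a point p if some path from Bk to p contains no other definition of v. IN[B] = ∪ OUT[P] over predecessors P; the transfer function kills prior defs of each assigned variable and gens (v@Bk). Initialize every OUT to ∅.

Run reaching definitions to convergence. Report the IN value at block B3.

Converged values:
  B0: | IN={} | OUT={f@B0}
  B1: | IN={c@B2, d@B1, f@B0} | OUT={c@B2, d@B1, f@B0}
  B2: | IN={c@B2, d@B1, f@B0} | OUT={c@B2, d@B1, f@B0}
  B3: | IN={b@B4, c@B2, d@B1, e@B4, f@B0, f@B3} | OUT={b@B4, c@B2, d@B1, e@B3, f@B3}
  B4: | IN={b@B4, c@B2, d@B1, e@B3, f@B3} | OUT={b@B4, c@B2, d@B1, e@B4, f@B3}
  B5: | IN={b@B4, c@B2, d@B1, e@B4, f@B3} | OUT={b@B4, c@B2, d@B1, e@B5, f@B3}
  B6: | IN={b@B4, c@B2, d@B1, e@B3, e@B5, f@B3} | OUT={a@B6, b@B4, c@B2, d@B1, e@B3, e@B5, f@B3}
  B7: | IN={a@B6, b@B4, c@B2, d@B1, e@B3, e@B5, f@B3} | OUT={a@B7, b@B7, c@B2, d@B1, e@B3, e@B5, f@B7}
  B8: | IN={a@B7, b@B7, c@B2, d@B1, e@B3, e@B5, f@B7} | OUT={a@B7, b@B7, c@B8, d@B1, e@B8, f@B7}

Merge at B3: IN[B3] = OUT[B2] ⊔ OUT[B4] = {b@B4, c@B2, d@B1, e@B4, f@B0, f@B3}

Answer: {b@B4, c@B2, d@B1, e@B4, f@B0, f@B3}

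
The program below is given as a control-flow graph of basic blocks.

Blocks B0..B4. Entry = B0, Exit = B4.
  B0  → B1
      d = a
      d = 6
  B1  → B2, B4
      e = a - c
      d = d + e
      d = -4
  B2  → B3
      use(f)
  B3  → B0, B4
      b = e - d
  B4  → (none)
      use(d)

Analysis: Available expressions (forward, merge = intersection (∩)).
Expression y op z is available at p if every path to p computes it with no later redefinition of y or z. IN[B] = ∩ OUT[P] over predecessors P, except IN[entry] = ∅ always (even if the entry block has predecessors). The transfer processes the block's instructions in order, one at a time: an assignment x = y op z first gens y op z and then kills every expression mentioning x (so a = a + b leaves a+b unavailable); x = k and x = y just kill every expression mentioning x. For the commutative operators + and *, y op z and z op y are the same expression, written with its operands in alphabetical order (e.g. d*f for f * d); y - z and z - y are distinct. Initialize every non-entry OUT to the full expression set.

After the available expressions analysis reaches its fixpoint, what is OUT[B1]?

Fixpoint table:
  B0: | IN={} | OUT={}
  B1: | IN={} | OUT={a-c}
  B2: | IN={a-c} | OUT={a-c}
  B3: | IN={a-c} | OUT={a-c, e-d}
  B4: | IN={a-c} | OUT={a-c}

Merge at B1: IN[B1] = OUT[B0] = {}
Applying B1's transfer function to that IN value gives OUT[B1] (row B1 above).

Answer: {a-c}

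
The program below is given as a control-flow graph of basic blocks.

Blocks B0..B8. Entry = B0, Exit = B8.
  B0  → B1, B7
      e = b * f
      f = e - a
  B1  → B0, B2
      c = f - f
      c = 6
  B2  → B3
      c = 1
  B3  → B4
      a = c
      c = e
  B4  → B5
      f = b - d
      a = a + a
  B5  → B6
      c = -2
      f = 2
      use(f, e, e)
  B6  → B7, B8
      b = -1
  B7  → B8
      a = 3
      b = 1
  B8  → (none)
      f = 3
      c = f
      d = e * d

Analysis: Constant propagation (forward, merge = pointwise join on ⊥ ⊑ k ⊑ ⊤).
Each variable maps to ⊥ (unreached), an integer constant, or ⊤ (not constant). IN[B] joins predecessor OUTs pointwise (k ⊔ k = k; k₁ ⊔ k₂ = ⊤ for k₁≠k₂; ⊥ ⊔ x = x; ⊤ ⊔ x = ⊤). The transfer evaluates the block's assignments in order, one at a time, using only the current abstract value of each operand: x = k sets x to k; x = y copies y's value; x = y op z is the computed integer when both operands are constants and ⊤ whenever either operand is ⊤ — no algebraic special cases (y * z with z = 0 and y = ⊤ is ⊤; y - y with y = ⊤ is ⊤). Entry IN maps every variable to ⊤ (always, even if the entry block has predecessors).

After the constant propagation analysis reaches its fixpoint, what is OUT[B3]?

Converged values:
  B0:   IN=(all ⊤)   OUT=(all ⊤)
  B1:   IN=(all ⊤)   OUT={c:6; rest ⊤}
  B2:   IN={c:6; rest ⊤}   OUT={c:1; rest ⊤}
  B3:   IN={c:1; rest ⊤}   OUT={a:1; rest ⊤}
  B4:   IN={a:1; rest ⊤}   OUT={a:2; rest ⊤}
  B5:   IN={a:2; rest ⊤}   OUT={a:2, c:-2, f:2; rest ⊤}
  B6:   IN={a:2, c:-2, f:2; rest ⊤}   OUT={a:2, b:-1, c:-2, f:2; rest ⊤}
  B7:   IN=(all ⊤)   OUT={a:3, b:1; rest ⊤}
  B8:   IN=(all ⊤)   OUT={c:3, f:3; rest ⊤}

Merge at B3: IN[B3] = OUT[B2] = {a: ⊤, b: ⊤, c: 1, d: ⊤, e: ⊤, f: ⊤}
Applying B3's transfer function to that IN value gives OUT[B3] (row B3 above).

Answer: {a: 1, b: ⊤, c: ⊤, d: ⊤, e: ⊤, f: ⊤}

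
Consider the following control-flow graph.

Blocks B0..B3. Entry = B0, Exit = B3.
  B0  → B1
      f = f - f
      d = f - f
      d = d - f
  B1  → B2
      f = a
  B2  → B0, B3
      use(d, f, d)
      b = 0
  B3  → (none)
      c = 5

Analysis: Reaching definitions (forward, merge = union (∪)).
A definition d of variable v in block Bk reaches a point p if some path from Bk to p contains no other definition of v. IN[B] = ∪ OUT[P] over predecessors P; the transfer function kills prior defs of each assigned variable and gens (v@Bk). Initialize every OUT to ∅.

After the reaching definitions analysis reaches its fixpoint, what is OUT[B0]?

Answer: {b@B2, d@B0, f@B0}

Derivation:
Converged values:
  B0:   IN={b@B2, d@B0, f@B1}   OUT={b@B2, d@B0, f@B0}
  B1:   IN={b@B2, d@B0, f@B0}   OUT={b@B2, d@B0, f@B1}
  B2:   IN={b@B2, d@B0, f@B1}   OUT={b@B2, d@B0, f@B1}
  B3:   IN={b@B2, d@B0, f@B1}   OUT={b@B2, c@B3, d@B0, f@B1}

Merge at B0 (entry node, so the boundary value {} is joined with the incoming edge(s)): IN[B0] = {} ⊔ OUT[B2] = {b@B2, d@B0, f@B1}
Applying B0's transfer function to that IN value gives OUT[B0] (row B0 above).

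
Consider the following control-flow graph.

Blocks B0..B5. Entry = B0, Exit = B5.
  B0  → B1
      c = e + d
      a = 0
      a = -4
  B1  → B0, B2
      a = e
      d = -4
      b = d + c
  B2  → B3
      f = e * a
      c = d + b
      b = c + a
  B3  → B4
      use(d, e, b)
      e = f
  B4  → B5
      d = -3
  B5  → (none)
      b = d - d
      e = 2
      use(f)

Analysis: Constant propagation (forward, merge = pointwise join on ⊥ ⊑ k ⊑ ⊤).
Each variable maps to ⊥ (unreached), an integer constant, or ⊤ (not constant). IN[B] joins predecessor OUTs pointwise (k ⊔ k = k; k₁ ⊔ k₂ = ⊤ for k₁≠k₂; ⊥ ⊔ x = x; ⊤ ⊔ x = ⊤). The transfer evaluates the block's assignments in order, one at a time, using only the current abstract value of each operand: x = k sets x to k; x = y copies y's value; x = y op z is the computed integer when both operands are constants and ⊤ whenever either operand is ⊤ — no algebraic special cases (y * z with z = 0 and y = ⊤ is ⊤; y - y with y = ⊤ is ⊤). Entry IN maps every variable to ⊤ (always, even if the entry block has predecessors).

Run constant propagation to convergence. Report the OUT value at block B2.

Answer: {a: ⊤, b: ⊤, c: ⊤, d: -4, e: ⊤, f: ⊤}

Derivation:
Converged values:
  B0:  IN=(all ⊤)  OUT={a:-4; rest ⊤}
  B1:  IN={a:-4; rest ⊤}  OUT={d:-4; rest ⊤}
  B2:  IN={d:-4; rest ⊤}  OUT={d:-4; rest ⊤}
  B3:  IN={d:-4; rest ⊤}  OUT={d:-4; rest ⊤}
  B4:  IN={d:-4; rest ⊤}  OUT={d:-3; rest ⊤}
  B5:  IN={d:-3; rest ⊤}  OUT={b:0, d:-3, e:2; rest ⊤}

Merge at B2: IN[B2] = OUT[B1] = {a: ⊤, b: ⊤, c: ⊤, d: -4, e: ⊤, f: ⊤}
Applying B2's transfer function to that IN value gives OUT[B2] (row B2 above).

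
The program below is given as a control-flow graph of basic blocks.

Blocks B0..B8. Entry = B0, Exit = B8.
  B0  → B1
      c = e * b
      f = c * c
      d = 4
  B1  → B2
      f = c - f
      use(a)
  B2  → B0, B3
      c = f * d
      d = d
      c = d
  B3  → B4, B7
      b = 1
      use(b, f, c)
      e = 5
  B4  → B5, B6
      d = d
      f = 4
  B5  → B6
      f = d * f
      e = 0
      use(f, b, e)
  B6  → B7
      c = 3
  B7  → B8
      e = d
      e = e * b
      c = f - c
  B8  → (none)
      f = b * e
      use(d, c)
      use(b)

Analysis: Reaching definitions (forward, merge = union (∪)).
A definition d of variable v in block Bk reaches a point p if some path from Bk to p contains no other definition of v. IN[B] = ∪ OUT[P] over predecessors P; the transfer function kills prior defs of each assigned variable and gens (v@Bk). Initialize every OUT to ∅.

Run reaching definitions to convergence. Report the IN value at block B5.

Per-block solution:
  B0:  IN={c@B2, d@B2, f@B1}  OUT={c@B0, d@B0, f@B0}
  B1:  IN={c@B0, d@B0, f@B0}  OUT={c@B0, d@B0, f@B1}
  B2:  IN={c@B0, d@B0, f@B1}  OUT={c@B2, d@B2, f@B1}
  B3:  IN={c@B2, d@B2, f@B1}  OUT={b@B3, c@B2, d@B2, e@B3, f@B1}
  B4:  IN={b@B3, c@B2, d@B2, e@B3, f@B1}  OUT={b@B3, c@B2, d@B4, e@B3, f@B4}
  B5:  IN={b@B3, c@B2, d@B4, e@B3, f@B4}  OUT={b@B3, c@B2, d@B4, e@B5, f@B5}
  B6:  IN={b@B3, c@B2, d@B4, e@B3, e@B5, f@B4, f@B5}  OUT={b@B3, c@B6, d@B4, e@B3, e@B5, f@B4, f@B5}
  B7:  IN={b@B3, c@B2, c@B6, d@B2, d@B4, e@B3, e@B5, f@B1, f@B4, f@B5}  OUT={b@B3, c@B7, d@B2, d@B4, e@B7, f@B1, f@B4, f@B5}
  B8:  IN={b@B3, c@B7, d@B2, d@B4, e@B7, f@B1, f@B4, f@B5}  OUT={b@B3, c@B7, d@B2, d@B4, e@B7, f@B8}

Merge at B5: IN[B5] = OUT[B4] = {b@B3, c@B2, d@B4, e@B3, f@B4}

Answer: {b@B3, c@B2, d@B4, e@B3, f@B4}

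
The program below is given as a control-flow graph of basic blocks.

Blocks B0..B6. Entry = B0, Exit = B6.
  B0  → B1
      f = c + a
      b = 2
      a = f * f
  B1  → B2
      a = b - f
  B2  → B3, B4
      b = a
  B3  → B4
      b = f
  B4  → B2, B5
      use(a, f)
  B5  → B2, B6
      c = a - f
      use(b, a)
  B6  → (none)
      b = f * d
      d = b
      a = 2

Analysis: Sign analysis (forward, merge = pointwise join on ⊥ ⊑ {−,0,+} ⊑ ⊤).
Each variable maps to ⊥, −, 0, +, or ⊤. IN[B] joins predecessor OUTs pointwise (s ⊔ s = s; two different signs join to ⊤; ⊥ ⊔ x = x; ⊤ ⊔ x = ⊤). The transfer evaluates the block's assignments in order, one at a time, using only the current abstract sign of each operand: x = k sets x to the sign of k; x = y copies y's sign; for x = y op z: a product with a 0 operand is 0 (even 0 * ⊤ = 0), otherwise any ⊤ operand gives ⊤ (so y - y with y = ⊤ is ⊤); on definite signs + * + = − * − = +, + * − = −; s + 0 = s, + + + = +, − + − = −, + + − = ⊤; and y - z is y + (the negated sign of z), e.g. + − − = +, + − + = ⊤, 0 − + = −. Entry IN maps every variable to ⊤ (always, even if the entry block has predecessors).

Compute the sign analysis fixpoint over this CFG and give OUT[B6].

Converged values:
  B0:   IN=(all ⊤)   OUT={b:+; rest ⊤}
  B1:   IN={b:+; rest ⊤}   OUT={b:+; rest ⊤}
  B2:   IN=(all ⊤)   OUT=(all ⊤)
  B3:   IN=(all ⊤)   OUT=(all ⊤)
  B4:   IN=(all ⊤)   OUT=(all ⊤)
  B5:   IN=(all ⊤)   OUT=(all ⊤)
  B6:   IN=(all ⊤)   OUT={a:+; rest ⊤}

Merge at B6: IN[B6] = OUT[B5] = {a: ⊤, b: ⊤, c: ⊤, d: ⊤, e: ⊤, f: ⊤}
Applying B6's transfer function to that IN value gives OUT[B6] (row B6 above).

Answer: {a: +, b: ⊤, c: ⊤, d: ⊤, e: ⊤, f: ⊤}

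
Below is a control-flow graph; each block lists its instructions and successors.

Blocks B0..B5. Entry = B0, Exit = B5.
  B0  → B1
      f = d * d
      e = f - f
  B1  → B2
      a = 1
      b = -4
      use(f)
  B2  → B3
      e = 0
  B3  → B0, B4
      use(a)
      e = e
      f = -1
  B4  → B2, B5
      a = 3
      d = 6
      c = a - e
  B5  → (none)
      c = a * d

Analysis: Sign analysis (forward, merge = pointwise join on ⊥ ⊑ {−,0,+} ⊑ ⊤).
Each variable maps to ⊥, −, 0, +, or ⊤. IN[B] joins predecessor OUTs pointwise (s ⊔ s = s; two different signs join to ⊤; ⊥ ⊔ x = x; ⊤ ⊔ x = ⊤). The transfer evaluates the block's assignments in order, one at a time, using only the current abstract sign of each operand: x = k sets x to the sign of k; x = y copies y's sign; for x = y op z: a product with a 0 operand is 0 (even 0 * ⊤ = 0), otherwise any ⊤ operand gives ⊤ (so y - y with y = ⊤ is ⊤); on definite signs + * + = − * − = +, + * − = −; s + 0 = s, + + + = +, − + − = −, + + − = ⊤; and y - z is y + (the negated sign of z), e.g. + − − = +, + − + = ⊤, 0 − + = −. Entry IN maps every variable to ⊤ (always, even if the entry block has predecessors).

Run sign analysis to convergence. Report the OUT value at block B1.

Converged values:
  B0:  IN=(all ⊤)  OUT=(all ⊤)
  B1:  IN=(all ⊤)  OUT={a:+, b:-; rest ⊤}
  B2:  IN={a:+, b:-; rest ⊤}  OUT={a:+, b:-, e:0; rest ⊤}
  B3:  IN={a:+, b:-, e:0; rest ⊤}  OUT={a:+, b:-, e:0, f:-; rest ⊤}
  B4:  IN={a:+, b:-, e:0, f:-; rest ⊤}  OUT={a:+, b:-, c:+, d:+, e:0, f:-; rest ⊤}
  B5:  IN={a:+, b:-, c:+, d:+, e:0, f:-; rest ⊤}  OUT={a:+, b:-, c:+, d:+, e:0, f:-; rest ⊤}

Merge at B1: IN[B1] = OUT[B0] = {a: ⊤, b: ⊤, c: ⊤, d: ⊤, e: ⊤, f: ⊤}
Applying B1's transfer function to that IN value gives OUT[B1] (row B1 above).

Answer: {a: +, b: -, c: ⊤, d: ⊤, e: ⊤, f: ⊤}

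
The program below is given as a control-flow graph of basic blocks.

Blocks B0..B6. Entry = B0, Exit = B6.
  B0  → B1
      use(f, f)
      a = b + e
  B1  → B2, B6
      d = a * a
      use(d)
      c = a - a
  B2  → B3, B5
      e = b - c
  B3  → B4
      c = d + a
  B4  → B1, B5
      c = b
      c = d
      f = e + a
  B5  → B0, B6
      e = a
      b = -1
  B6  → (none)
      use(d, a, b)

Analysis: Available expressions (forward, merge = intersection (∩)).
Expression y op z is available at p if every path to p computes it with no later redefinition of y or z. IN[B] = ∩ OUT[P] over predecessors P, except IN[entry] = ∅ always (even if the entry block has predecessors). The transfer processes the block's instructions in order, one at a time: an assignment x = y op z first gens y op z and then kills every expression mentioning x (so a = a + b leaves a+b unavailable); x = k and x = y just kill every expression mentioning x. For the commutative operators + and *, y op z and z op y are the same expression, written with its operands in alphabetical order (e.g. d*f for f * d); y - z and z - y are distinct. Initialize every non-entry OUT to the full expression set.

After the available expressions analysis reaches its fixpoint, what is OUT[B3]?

Answer: {a*a, a+d, a-a}

Derivation:
Fixpoint table:
  B0:  IN={}  OUT={b+e}
  B1:  IN={}  OUT={a*a, a-a}
  B2:  IN={a*a, a-a}  OUT={a*a, a-a, b-c}
  B3:  IN={a*a, a-a, b-c}  OUT={a*a, a+d, a-a}
  B4:  IN={a*a, a+d, a-a}  OUT={a*a, a+d, a+e, a-a}
  B5:  IN={a*a, a-a}  OUT={a*a, a-a}
  B6:  IN={a*a, a-a}  OUT={a*a, a-a}

Merge at B3: IN[B3] = OUT[B2] = {a*a, a-a, b-c}
Applying B3's transfer function to that IN value gives OUT[B3] (row B3 above).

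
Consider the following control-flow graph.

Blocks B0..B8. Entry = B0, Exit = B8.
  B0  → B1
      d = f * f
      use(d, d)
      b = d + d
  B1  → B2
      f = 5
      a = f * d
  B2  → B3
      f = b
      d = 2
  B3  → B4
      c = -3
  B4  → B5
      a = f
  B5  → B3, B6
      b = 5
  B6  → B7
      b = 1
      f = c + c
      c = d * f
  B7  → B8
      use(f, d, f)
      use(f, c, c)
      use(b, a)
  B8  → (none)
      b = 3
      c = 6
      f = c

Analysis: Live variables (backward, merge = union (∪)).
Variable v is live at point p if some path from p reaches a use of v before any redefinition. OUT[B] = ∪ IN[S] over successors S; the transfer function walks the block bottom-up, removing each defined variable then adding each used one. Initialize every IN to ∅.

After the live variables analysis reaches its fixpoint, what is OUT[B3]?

Answer: {c, d, f}

Trace:
Converged values:
  B0:   IN={f}   OUT={b, d}
  B1:   IN={b, d}   OUT={b}
  B2:   IN={b}   OUT={d, f}
  B3:   IN={d, f}   OUT={c, d, f}
  B4:   IN={c, d, f}   OUT={a, c, d, f}
  B5:   IN={a, c, d, f}   OUT={a, c, d, f}
  B6:   IN={a, c, d}   OUT={a, b, c, d, f}
  B7:   IN={a, b, c, d, f}   OUT={}
  B8:   IN={}   OUT={}

Merge at B3: OUT[B3] = IN[B4] = {c, d, f}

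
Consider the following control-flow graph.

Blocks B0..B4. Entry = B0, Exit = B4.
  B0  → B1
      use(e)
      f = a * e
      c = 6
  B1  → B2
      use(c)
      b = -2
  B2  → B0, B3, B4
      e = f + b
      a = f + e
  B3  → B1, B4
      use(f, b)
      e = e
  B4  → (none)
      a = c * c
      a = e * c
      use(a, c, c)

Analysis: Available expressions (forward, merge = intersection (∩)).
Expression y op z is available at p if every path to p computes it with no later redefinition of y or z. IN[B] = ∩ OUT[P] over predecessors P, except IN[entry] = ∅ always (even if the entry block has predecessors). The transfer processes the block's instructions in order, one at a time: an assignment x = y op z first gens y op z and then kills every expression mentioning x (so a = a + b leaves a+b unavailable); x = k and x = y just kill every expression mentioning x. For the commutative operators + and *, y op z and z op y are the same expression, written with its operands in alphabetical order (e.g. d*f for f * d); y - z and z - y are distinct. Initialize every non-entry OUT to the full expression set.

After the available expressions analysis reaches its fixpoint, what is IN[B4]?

Answer: {b+f}

Trace:
Fixpoint table:
  B0:  IN={}  OUT={a*e}
  B1:  IN={}  OUT={}
  B2:  IN={}  OUT={b+f, e+f}
  B3:  IN={b+f, e+f}  OUT={b+f}
  B4:  IN={b+f}  OUT={b+f, c*c, c*e}

Merge at B4: IN[B4] = OUT[B2] ∩ OUT[B3] = {b+f}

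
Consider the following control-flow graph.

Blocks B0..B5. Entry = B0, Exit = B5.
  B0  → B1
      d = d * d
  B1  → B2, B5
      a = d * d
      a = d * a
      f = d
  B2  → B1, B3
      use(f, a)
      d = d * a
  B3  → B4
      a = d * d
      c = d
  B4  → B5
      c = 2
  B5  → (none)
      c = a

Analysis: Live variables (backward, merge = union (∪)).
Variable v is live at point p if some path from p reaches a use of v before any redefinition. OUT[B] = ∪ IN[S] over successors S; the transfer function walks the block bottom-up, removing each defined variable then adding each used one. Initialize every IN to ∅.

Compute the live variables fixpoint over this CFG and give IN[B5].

Answer: {a}

Derivation:
Converged values:
  B0:  IN={d}  OUT={d}
  B1:  IN={d}  OUT={a, d, f}
  B2:  IN={a, d, f}  OUT={d}
  B3:  IN={d}  OUT={a}
  B4:  IN={a}  OUT={a}
  B5:  IN={a}  OUT={}

B5 is the boundary node: OUT[B5] = {}
Applying B5's transfer function to that OUT value gives IN[B5] (row B5 above).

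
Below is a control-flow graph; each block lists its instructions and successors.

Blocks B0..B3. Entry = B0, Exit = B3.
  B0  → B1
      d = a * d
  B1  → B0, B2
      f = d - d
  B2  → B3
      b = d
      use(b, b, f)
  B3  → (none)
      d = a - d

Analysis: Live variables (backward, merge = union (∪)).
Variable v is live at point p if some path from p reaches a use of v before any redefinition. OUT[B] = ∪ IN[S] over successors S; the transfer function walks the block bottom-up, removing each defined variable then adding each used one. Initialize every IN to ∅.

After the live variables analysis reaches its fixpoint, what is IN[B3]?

Answer: {a, d}

Working:
Fixpoint table:
  B0:  IN={a, d}  OUT={a, d}
  B1:  IN={a, d}  OUT={a, d, f}
  B2:  IN={a, d, f}  OUT={a, d}
  B3:  IN={a, d}  OUT={}

B3 is the boundary node: OUT[B3] = {}
Applying B3's transfer function to that OUT value gives IN[B3] (row B3 above).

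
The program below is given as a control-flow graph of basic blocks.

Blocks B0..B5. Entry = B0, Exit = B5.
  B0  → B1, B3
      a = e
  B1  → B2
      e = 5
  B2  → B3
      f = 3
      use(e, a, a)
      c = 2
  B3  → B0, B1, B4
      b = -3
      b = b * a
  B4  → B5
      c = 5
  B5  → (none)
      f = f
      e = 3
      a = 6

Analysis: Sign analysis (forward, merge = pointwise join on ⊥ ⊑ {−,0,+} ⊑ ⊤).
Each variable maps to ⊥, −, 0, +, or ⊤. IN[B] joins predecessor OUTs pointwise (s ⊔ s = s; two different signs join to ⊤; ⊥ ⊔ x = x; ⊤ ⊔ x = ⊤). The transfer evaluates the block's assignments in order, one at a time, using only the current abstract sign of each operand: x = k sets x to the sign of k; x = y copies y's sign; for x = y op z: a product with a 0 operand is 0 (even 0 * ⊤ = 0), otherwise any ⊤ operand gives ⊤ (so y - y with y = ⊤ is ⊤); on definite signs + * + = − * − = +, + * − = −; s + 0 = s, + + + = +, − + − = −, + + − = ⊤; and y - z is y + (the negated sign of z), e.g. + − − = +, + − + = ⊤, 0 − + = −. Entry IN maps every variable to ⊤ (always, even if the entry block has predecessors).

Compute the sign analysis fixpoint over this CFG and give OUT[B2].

Answer: {a: ⊤, b: ⊤, c: +, d: ⊤, e: +, f: +}

Working:
Fixpoint table:
  B0:   IN=(all ⊤)   OUT=(all ⊤)
  B1:   IN=(all ⊤)   OUT={e:+; rest ⊤}
  B2:   IN={e:+; rest ⊤}   OUT={c:+, e:+, f:+; rest ⊤}
  B3:   IN=(all ⊤)   OUT=(all ⊤)
  B4:   IN=(all ⊤)   OUT={c:+; rest ⊤}
  B5:   IN={c:+; rest ⊤}   OUT={a:+, c:+, e:+; rest ⊤}

Merge at B2: IN[B2] = OUT[B1] = {a: ⊤, b: ⊤, c: ⊤, d: ⊤, e: +, f: ⊤}
Applying B2's transfer function to that IN value gives OUT[B2] (row B2 above).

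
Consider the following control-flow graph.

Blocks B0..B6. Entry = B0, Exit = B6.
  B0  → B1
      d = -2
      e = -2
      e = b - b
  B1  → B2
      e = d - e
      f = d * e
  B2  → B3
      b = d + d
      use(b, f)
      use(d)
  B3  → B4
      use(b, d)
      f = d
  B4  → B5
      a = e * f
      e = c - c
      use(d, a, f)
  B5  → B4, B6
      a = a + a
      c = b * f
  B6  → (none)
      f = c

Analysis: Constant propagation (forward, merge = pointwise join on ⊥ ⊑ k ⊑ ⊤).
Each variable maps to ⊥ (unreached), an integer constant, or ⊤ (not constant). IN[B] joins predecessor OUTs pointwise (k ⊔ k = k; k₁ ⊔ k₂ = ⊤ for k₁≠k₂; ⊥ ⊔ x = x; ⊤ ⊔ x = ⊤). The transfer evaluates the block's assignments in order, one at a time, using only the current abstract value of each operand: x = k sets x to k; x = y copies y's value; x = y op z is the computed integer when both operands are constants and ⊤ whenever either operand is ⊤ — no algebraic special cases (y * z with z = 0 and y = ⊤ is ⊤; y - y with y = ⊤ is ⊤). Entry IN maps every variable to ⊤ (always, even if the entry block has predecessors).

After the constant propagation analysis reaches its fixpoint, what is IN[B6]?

Answer: {a: ⊤, b: -4, c: 8, d: -2, e: ⊤, f: -2}

Trace:
Fixpoint table:
  B0:  IN=(all ⊤)  OUT={d:-2; rest ⊤}
  B1:  IN={d:-2; rest ⊤}  OUT={d:-2; rest ⊤}
  B2:  IN={d:-2; rest ⊤}  OUT={b:-4, d:-2; rest ⊤}
  B3:  IN={b:-4, d:-2; rest ⊤}  OUT={b:-4, d:-2, f:-2; rest ⊤}
  B4:  IN={b:-4, d:-2, f:-2; rest ⊤}  OUT={b:-4, d:-2, f:-2; rest ⊤}
  B5:  IN={b:-4, d:-2, f:-2; rest ⊤}  OUT={b:-4, c:8, d:-2, f:-2; rest ⊤}
  B6:  IN={b:-4, c:8, d:-2, f:-2; rest ⊤}  OUT={b:-4, c:8, d:-2, f:8; rest ⊤}

Merge at B6: IN[B6] = OUT[B5] = {a: ⊤, b: -4, c: 8, d: -2, e: ⊤, f: -2}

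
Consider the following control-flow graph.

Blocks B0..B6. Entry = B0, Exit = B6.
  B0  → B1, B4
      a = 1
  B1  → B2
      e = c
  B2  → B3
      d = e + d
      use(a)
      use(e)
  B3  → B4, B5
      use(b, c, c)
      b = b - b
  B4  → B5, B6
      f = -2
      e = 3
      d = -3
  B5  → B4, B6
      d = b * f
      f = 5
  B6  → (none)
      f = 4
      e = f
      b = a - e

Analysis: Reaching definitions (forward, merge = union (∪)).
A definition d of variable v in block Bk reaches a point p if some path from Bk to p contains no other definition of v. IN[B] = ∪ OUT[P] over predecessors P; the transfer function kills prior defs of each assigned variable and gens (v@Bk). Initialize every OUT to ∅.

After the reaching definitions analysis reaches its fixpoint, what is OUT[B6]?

Answer: {a@B0, b@B6, d@B4, d@B5, e@B6, f@B6}

Working:
Per-block solution:
  B0:  IN={}  OUT={a@B0}
  B1:  IN={a@B0}  OUT={a@B0, e@B1}
  B2:  IN={a@B0, e@B1}  OUT={a@B0, d@B2, e@B1}
  B3:  IN={a@B0, d@B2, e@B1}  OUT={a@B0, b@B3, d@B2, e@B1}
  B4:  IN={a@B0, b@B3, d@B2, d@B5, e@B1, e@B4, f@B5}  OUT={a@B0, b@B3, d@B4, e@B4, f@B4}
  B5:  IN={a@B0, b@B3, d@B2, d@B4, e@B1, e@B4, f@B4}  OUT={a@B0, b@B3, d@B5, e@B1, e@B4, f@B5}
  B6:  IN={a@B0, b@B3, d@B4, d@B5, e@B1, e@B4, f@B4, f@B5}  OUT={a@B0, b@B6, d@B4, d@B5, e@B6, f@B6}

Merge at B6: IN[B6] = OUT[B4] ⊔ OUT[B5] = {a@B0, b@B3, d@B4, d@B5, e@B1, e@B4, f@B4, f@B5}
Applying B6's transfer function to that IN value gives OUT[B6] (row B6 above).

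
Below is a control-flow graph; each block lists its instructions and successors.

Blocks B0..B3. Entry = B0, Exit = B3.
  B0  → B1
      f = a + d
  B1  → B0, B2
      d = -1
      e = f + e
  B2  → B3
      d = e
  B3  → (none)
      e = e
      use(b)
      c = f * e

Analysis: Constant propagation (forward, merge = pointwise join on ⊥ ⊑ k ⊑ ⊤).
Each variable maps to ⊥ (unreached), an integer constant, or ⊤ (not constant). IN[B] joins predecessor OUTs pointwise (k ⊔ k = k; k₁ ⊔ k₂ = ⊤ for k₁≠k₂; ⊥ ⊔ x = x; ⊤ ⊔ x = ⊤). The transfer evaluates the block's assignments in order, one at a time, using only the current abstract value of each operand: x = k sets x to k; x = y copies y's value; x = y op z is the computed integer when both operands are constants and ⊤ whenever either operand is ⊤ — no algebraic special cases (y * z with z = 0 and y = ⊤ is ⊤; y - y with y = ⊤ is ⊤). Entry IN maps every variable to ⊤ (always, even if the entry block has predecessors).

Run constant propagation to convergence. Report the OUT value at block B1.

Answer: {a: ⊤, b: ⊤, c: ⊤, d: -1, e: ⊤, f: ⊤}

Working:
Fixpoint table:
  B0:   IN=(all ⊤)   OUT=(all ⊤)
  B1:   IN=(all ⊤)   OUT={d:-1; rest ⊤}
  B2:   IN={d:-1; rest ⊤}   OUT=(all ⊤)
  B3:   IN=(all ⊤)   OUT=(all ⊤)

Merge at B1: IN[B1] = OUT[B0] = {a: ⊤, b: ⊤, c: ⊤, d: ⊤, e: ⊤, f: ⊤}
Applying B1's transfer function to that IN value gives OUT[B1] (row B1 above).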